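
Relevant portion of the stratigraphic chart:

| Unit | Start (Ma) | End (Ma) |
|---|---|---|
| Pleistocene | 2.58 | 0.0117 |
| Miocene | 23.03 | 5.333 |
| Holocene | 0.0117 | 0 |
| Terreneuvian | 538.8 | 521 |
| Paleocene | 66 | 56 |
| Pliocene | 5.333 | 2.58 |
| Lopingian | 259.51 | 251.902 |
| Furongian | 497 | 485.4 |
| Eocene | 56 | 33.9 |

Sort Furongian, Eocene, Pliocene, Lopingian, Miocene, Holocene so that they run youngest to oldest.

Holocene → Pliocene → Miocene → Eocene → Lopingian → Furongian

The oldest of these is Furongian (starts 497 Ma) and the youngest is Holocene (ends 0 Ma).
In between, by decreasing start age: Lopingian (259.51), Eocene (56), Miocene (23.03), Pliocene (5.333).
Listing youngest first means reversing that sequence.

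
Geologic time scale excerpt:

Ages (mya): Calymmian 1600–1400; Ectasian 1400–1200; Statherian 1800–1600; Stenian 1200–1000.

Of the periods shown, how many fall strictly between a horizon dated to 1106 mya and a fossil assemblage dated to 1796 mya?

2

1796 Ma sits inside the Statherian (1800–1600) and 1106 Ma inside the Stenian (1200–1000); neither of those is wholly between the two dates.
The listed periods lying completely between them are Calymmian, Ectasian — 2 in all.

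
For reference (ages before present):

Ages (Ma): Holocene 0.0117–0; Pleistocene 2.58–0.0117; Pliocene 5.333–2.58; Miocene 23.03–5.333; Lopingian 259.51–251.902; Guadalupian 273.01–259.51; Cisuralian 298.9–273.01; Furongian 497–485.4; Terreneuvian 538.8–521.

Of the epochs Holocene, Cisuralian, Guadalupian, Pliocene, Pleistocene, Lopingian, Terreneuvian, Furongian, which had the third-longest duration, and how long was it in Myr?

Durations: Holocene 0.0117; Cisuralian 25.89; Guadalupian 13.5; Pliocene 2.753; Pleistocene 2.5683; Lopingian 7.608; Terreneuvian 17.8; Furongian 11.6 Myr.
Sorted longest-first: Cisuralian (25.89), Terreneuvian (17.8), Guadalupian (13.5), Furongian (11.6), Lopingian (7.608), Pliocene (2.753), Pleistocene (2.5683), Holocene (0.0117).
The third longest is Guadalupian at 13.5 Myr.

Guadalupian, 13.5 million years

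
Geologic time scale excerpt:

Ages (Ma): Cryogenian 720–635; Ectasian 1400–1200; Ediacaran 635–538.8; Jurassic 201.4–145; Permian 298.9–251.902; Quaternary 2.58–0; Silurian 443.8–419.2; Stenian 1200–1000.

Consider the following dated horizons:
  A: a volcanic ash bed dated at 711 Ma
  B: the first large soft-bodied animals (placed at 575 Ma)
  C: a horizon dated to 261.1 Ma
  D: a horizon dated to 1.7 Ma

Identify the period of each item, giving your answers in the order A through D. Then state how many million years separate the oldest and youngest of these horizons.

A — Cryogenian; B — Ediacaran; C — Permian; D — Quaternary; span 709.3 million years

Match each age against the start–end ranges in the excerpt: A = 711 Ma → Cryogenian (720–635); B = 575 Ma → Ediacaran (635–538.8); C = 261.1 Ma → Permian (298.9–251.902); D = 1.7 Ma → Quaternary (2.58–0).
The largest age is 711 Ma and the smallest is 1.7 Ma; their difference is 709.3 Myr.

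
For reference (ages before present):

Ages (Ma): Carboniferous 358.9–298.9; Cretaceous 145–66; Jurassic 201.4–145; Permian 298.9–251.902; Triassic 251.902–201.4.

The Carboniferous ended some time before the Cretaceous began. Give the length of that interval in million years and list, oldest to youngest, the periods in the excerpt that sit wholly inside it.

The Carboniferous closes at 298.9 Ma and the Cretaceous opens at 145 Ma, so the interval is 298.9 − 145 = 153.9 Myr.
A period fits inside if it starts at or after 298.9 Ma and ends at or before 145 Ma; oldest first that gives Permian, Triassic, Jurassic.

153.9 million years; Permian, Triassic, Jurassic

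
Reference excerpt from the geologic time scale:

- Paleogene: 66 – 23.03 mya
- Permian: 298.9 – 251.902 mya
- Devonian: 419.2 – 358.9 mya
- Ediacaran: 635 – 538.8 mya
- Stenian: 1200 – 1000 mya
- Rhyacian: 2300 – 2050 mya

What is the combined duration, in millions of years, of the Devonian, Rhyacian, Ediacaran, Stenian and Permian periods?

Each duration: Devonian = 60.3; Rhyacian = 250; Ediacaran = 96.2; Stenian = 200; Permian = 46.998.
Sum: 60.3 + 250 + 96.2 + 200 + 46.998 = 653.498 Myr.

653.498 million years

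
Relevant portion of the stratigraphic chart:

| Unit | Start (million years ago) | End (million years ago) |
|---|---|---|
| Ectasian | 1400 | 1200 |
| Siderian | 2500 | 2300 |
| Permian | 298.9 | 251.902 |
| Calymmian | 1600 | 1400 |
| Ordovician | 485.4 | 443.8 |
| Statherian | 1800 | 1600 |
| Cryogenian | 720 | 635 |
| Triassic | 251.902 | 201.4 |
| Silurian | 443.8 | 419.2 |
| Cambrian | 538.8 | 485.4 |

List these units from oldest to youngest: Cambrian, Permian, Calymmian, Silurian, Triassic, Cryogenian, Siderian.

Siderian, Calymmian, Cryogenian, Cambrian, Silurian, Permian, Triassic

Read off each span (Ma): Cambrian 538.8–485.4; Permian 298.9–251.902; Calymmian 1600–1400; Silurian 443.8–419.2; Triassic 251.902–201.4; Cryogenian 720–635; Siderian 2500–2300.
Larger Ma is older, so oldest→youngest is Siderian, Calymmian, Cryogenian, Cambrian, Silurian, Permian, Triassic.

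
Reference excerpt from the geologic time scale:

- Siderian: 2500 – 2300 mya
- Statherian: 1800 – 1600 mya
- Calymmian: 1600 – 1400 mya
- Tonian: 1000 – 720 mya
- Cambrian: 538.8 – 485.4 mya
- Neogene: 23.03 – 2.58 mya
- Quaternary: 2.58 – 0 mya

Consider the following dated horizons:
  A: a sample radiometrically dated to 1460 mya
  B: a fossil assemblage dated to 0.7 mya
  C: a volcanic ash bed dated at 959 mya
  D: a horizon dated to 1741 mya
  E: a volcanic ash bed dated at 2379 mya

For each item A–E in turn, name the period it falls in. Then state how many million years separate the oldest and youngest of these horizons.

Match each age against the start–end ranges in the excerpt: A = 1460 Ma → Calymmian (1600–1400); B = 0.7 Ma → Quaternary (2.58–0); C = 959 Ma → Tonian (1000–720); D = 1741 Ma → Statherian (1800–1600); E = 2379 Ma → Siderian (2500–2300).
The largest age is 2379 Ma and the smallest is 0.7 Ma; their difference is 2378.3 Myr.

A — Calymmian; B — Quaternary; C — Tonian; D — Statherian; E — Siderian; span 2378.3 million years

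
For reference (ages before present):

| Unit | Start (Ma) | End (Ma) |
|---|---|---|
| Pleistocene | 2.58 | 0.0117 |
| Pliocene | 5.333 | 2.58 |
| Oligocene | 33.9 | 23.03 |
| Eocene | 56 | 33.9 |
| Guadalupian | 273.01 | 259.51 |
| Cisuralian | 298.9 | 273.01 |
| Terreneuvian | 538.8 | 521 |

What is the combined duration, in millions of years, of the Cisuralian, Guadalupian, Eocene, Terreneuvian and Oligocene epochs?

90.16 million years

Each duration: Cisuralian = 25.89; Guadalupian = 13.5; Eocene = 22.1; Terreneuvian = 17.8; Oligocene = 10.87.
Sum: 25.89 + 13.5 + 22.1 + 17.8 + 10.87 = 90.16 Myr.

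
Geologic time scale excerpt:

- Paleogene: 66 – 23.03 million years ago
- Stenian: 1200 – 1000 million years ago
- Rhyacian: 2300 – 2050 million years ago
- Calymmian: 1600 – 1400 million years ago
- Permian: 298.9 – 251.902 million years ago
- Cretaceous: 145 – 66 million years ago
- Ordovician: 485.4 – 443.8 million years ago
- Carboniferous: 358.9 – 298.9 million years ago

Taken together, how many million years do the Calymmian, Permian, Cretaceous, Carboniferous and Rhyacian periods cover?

635.998 million years

Duration is start − end for each: (1600 − 1400) + (298.9 − 251.902) + (145 − 66) + (358.9 − 298.9) + (2300 − 2050).
That is 200 + 46.998 + 79 + 60 + 250, which totals 635.998 million years.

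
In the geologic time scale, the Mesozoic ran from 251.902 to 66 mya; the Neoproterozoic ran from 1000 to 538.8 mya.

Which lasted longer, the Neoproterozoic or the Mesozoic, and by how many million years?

Neoproterozoic: 1000 − 538.8 = 461.2 Myr.
Mesozoic: 251.902 − 66 = 185.902 Myr.
Difference: 461.2 − 185.902 = 275.298 Myr, so the Neoproterozoic was longer.

Neoproterozoic, by 275.298 million years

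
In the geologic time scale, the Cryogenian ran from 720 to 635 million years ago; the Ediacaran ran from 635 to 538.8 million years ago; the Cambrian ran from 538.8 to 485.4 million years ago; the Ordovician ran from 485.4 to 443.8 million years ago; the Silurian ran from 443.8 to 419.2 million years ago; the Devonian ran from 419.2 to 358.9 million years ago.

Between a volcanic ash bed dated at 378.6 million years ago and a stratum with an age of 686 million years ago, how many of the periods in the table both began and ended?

4

686 Ma sits inside the Cryogenian (720–635) and 378.6 Ma inside the Devonian (419.2–358.9); neither of those is wholly between the two dates.
The listed periods lying completely between them are Ediacaran, Cambrian, Ordovician, Silurian — 4 in all.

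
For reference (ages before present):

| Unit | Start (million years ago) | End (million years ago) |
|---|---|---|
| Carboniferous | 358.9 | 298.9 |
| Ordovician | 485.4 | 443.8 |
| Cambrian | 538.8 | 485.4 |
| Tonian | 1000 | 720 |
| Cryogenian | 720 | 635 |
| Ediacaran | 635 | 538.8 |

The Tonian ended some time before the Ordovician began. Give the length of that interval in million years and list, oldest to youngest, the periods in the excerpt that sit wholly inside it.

234.6 million years; Cryogenian, Ediacaran, Cambrian

End of Tonian = 720 Ma; start of Ordovician = 485.4 Ma.
Gap = 720 − 485.4 = 234.6 Myr.
Periods wholly inside 720–485.4 Ma: Cryogenian (720–635), Ediacaran (635–538.8), Cambrian (538.8–485.4).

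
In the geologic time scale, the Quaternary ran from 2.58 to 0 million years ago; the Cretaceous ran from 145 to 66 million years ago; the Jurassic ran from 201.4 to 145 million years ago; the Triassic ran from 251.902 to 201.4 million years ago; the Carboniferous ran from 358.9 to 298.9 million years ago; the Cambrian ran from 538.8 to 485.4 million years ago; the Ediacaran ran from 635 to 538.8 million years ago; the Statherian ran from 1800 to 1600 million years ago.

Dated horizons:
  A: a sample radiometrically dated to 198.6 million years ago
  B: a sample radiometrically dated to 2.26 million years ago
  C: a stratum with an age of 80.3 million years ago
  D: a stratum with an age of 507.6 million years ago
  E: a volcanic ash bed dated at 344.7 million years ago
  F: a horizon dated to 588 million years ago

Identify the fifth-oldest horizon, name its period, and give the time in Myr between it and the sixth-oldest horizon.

C, in the Cretaceous; 78.04 million years to B

Sorted oldest-first by Ma: F (588), D (507.6), E (344.7), A (198.6), C (80.3), B (2.26).
The fifth oldest is C at 80.3 Ma, which lies in 145–66 Ma: the Cretaceous.
The sixth oldest is B at 2.26 Ma; separation = |80.3 − 2.26| = 78.04 Myr.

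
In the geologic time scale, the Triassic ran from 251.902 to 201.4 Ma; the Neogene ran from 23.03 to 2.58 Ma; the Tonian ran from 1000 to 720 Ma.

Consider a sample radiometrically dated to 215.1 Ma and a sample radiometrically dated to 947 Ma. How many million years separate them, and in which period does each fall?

Elapsed time: 947 − 215.1 = 731.9 Myr.
215.1 Ma lies within 251.902–201.4 Ma: Triassic.
947 Ma lies within 1000–720 Ma: Tonian.

731.9 million years apart; the first in the Triassic, the second in the Tonian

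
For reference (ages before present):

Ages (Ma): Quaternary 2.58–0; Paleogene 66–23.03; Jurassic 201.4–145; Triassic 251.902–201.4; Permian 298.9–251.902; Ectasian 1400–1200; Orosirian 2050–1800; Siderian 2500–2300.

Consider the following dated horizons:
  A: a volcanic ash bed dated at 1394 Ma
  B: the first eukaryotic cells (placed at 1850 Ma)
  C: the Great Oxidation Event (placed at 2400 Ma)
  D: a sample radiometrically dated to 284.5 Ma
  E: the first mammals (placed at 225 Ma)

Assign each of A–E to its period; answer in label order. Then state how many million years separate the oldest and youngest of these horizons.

A — Ectasian; B — Orosirian; C — Siderian; D — Permian; E — Triassic; span 2175 million years

A: 1394 Ma lies in 1400–1200 Ma, so Ectasian.
B: 1850 Ma lies in 2050–1800 Ma, so Orosirian.
C: 2400 Ma lies in 2500–2300 Ma, so Siderian.
D: 284.5 Ma lies in 298.9–251.902 Ma, so Permian.
E: 225 Ma lies in 251.902–201.4 Ma, so Triassic.
Oldest = 2400 Ma, youngest = 225 Ma → span 2175 Myr.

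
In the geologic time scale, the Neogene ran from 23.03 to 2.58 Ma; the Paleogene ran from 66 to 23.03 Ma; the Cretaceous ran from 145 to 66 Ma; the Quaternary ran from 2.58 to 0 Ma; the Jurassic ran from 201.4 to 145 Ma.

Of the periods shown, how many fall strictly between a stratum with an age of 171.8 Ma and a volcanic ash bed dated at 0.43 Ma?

171.8 Ma sits inside the Jurassic (201.4–145) and 0.43 Ma inside the Quaternary (2.58–0); neither of those is wholly between the two dates.
The listed periods lying completely between them are Cretaceous, Paleogene, Neogene — 3 in all.

3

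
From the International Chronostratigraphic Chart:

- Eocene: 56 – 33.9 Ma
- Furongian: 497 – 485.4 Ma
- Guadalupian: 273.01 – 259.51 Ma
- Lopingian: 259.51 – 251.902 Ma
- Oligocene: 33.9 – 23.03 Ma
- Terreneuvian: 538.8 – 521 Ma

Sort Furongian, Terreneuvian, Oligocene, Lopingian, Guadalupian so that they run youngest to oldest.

Oligocene → Lopingian → Guadalupian → Furongian → Terreneuvian

Read off each span (Ma): Furongian 497–485.4; Terreneuvian 538.8–521; Oligocene 33.9–23.03; Lopingian 259.51–251.902; Guadalupian 273.01–259.51.
Larger Ma is older, so oldest→youngest is Terreneuvian, Furongian, Guadalupian, Lopingian, Oligocene; reverse it for youngest→oldest.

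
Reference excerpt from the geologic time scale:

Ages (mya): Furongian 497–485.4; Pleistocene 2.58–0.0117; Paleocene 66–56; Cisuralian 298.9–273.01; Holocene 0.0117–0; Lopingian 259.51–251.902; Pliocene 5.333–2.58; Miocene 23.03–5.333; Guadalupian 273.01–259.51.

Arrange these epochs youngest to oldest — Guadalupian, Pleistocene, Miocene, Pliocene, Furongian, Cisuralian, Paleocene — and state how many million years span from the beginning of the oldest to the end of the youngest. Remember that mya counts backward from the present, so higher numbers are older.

From the excerpt: Guadalupian 273.01–259.51; Pleistocene 2.58–0.0117; Miocene 23.03–5.333; Pliocene 5.333–2.58; Furongian 497–485.4; Cisuralian 298.9–273.01; Paleocene 66–56 (Ma).
Larger Ma is earlier, so the oldest is Furongian and the youngest is Pleistocene; youngest to oldest: Pleistocene, Pliocene, Miocene, Paleocene, Guadalupian, Cisuralian, Furongian.
Oldest start 497 minus youngest end 0.0117 gives 496.9883 Myr overall.

Pleistocene, Pliocene, Miocene, Paleocene, Guadalupian, Cisuralian, Furongian; total span 496.9883 Myr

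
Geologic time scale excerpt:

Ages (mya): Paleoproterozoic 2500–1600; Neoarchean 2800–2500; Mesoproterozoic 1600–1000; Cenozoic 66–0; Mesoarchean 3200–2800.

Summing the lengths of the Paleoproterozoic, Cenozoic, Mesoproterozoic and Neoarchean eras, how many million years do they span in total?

Duration is start − end for each: (2500 − 1600) + (66 − 0) + (1600 − 1000) + (2800 − 2500).
That is 900 + 66 + 600 + 300, which totals 1866 million years.

1866 million years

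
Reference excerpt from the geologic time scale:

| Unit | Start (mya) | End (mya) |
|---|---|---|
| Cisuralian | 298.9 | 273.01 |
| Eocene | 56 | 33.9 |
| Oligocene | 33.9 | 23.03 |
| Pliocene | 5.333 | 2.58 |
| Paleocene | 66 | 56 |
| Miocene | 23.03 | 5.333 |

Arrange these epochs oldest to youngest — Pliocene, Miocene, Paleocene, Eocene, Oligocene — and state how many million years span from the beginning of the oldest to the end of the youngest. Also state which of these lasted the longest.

Paleocene → Eocene → Oligocene → Miocene → Pliocene; total span 63.42 Myr; longest is Eocene

Start ages (Ma): Paleocene 66, Eocene 56, Oligocene 33.9, Miocene 23.03, Pliocene 5.333.
Ordered oldest to youngest: Paleocene, Eocene, Oligocene, Miocene, Pliocene.
Span = 66 − 2.58 = 63.42 Myr.
Durations: Eocene 22.1, Oligocene 10.87, Pliocene 2.753, Paleocene 10, Miocene 17.697 → longest is Eocene (22.1 Myr).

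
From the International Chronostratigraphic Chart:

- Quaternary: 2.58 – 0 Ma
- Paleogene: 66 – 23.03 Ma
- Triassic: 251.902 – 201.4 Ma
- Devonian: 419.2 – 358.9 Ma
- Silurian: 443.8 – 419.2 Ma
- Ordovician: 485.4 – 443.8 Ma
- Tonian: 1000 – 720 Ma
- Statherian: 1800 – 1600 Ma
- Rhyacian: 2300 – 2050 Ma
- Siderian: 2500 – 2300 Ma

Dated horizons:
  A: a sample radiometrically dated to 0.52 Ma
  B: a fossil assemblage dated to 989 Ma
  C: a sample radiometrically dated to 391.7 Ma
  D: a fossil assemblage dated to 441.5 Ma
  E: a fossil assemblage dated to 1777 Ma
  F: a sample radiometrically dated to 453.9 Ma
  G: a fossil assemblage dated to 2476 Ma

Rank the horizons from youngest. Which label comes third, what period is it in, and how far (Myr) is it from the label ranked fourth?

Sorted youngest-first by Ma: A (0.52), C (391.7), D (441.5), F (453.9), B (989), E (1777), G (2476).
The third youngest is D at 441.5 Ma, which lies in 443.8–419.2 Ma: the Silurian.
The fourth youngest is F at 453.9 Ma; separation = |441.5 − 453.9| = 12.4 Myr.

D, in the Silurian; 12.4 million years to F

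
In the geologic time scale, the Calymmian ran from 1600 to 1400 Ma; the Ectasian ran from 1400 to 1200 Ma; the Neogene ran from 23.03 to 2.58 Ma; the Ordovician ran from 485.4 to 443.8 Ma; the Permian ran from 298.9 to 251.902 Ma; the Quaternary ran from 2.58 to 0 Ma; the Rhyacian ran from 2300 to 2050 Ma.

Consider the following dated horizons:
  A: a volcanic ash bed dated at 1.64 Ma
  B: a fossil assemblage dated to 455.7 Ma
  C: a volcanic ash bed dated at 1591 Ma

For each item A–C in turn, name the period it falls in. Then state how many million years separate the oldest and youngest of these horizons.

A — Quaternary; B — Ordovician; C — Calymmian; span 1589.36 million years

Match each age against the start–end ranges in the excerpt: A = 1.64 Ma → Quaternary (2.58–0); B = 455.7 Ma → Ordovician (485.4–443.8); C = 1591 Ma → Calymmian (1600–1400).
The largest age is 1591 Ma and the smallest is 1.64 Ma; their difference is 1589.36 Myr.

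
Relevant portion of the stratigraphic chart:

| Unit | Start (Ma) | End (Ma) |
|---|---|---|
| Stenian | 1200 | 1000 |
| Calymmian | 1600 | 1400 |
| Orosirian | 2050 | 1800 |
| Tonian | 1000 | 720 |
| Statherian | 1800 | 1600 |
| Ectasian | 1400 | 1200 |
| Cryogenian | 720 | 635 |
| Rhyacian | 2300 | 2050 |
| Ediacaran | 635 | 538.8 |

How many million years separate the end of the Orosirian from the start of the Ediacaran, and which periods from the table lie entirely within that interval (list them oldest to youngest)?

The Orosirian closes at 1800 Ma and the Ediacaran opens at 635 Ma, so the interval is 1800 − 635 = 1165 Myr.
A period fits inside if it starts at or after 1800 Ma and ends at or before 635 Ma; oldest first that gives Statherian, Calymmian, Ectasian, Stenian, Tonian, Cryogenian.

1165 million years; Statherian, Calymmian, Ectasian, Stenian, Tonian, Cryogenian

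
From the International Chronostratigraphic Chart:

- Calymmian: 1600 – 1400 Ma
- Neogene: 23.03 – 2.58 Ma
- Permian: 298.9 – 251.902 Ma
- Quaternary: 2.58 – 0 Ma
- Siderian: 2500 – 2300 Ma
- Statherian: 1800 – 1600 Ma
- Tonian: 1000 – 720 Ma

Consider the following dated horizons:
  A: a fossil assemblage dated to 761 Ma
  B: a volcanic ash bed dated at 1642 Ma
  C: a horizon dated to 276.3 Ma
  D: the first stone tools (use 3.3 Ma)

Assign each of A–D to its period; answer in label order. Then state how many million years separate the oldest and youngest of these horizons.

Match each age against the start–end ranges in the excerpt: A = 761 Ma → Tonian (1000–720); B = 1642 Ma → Statherian (1800–1600); C = 276.3 Ma → Permian (298.9–251.902); D = 3.3 Ma → Neogene (23.03–2.58).
The largest age is 1642 Ma and the smallest is 3.3 Ma; their difference is 1638.7 Myr.

A — Tonian; B — Statherian; C — Permian; D — Neogene; span 1638.7 million years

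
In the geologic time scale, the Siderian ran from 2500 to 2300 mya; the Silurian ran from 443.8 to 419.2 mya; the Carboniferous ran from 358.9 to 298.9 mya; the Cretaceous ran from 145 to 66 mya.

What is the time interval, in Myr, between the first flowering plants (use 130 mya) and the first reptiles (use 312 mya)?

182 million years

312 − 130 = 182 million years.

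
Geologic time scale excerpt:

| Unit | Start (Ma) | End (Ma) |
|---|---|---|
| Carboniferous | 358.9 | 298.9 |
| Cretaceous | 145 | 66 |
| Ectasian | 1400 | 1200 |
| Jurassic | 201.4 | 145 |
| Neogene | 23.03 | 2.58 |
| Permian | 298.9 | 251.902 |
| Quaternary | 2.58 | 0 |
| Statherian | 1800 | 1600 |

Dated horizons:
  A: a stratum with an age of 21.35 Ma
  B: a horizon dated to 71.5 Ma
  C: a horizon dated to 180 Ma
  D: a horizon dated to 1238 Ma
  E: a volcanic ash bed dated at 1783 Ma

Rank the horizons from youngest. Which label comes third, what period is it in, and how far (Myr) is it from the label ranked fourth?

Sorted youngest-first by Ma: A (21.35), B (71.5), C (180), D (1238), E (1783).
The third youngest is C at 180 Ma, which lies in 201.4–145 Ma: the Jurassic.
The fourth youngest is D at 1238 Ma; separation = |180 − 1238| = 1058 Myr.

C, in the Jurassic; 1058 million years to D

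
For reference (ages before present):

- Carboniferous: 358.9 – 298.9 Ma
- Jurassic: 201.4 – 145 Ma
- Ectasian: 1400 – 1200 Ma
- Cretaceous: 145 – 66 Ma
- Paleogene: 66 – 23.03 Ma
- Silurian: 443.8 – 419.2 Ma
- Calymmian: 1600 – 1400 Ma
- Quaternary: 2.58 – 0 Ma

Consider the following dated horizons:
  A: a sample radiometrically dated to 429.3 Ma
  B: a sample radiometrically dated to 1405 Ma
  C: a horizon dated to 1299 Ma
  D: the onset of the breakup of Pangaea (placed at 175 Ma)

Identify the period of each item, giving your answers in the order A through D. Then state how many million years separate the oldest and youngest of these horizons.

A — Silurian; B — Calymmian; C — Ectasian; D — Jurassic; span 1230 million years

Match each age against the start–end ranges in the excerpt: A = 429.3 Ma → Silurian (443.8–419.2); B = 1405 Ma → Calymmian (1600–1400); C = 1299 Ma → Ectasian (1400–1200); D = 175 Ma → Jurassic (201.4–145).
The largest age is 1405 Ma and the smallest is 175 Ma; their difference is 1230 Myr.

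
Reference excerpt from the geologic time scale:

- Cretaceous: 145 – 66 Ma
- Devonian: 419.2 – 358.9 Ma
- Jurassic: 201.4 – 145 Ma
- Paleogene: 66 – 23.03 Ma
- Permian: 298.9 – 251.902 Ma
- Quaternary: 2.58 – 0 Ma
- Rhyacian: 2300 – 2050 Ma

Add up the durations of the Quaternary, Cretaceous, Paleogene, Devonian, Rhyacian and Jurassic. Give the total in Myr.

491.25 million years

Each duration: Quaternary = 2.58; Cretaceous = 79; Paleogene = 42.97; Devonian = 60.3; Rhyacian = 250; Jurassic = 56.4.
Sum: 2.58 + 79 + 42.97 + 60.3 + 250 + 56.4 = 491.25 Myr.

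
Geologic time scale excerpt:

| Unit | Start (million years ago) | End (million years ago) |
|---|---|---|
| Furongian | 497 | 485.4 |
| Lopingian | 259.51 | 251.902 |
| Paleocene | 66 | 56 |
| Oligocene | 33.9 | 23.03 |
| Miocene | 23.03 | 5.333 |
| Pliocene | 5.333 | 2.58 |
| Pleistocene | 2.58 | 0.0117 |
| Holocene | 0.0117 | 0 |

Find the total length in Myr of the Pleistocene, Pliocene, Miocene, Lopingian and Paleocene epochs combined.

Duration is start − end for each: (2.58 − 0.0117) + (5.333 − 2.58) + (23.03 − 5.333) + (259.51 − 251.902) + (66 − 56).
That is 2.5683 + 2.753 + 17.697 + 7.608 + 10, which totals 40.6263 million years.

40.6263 million years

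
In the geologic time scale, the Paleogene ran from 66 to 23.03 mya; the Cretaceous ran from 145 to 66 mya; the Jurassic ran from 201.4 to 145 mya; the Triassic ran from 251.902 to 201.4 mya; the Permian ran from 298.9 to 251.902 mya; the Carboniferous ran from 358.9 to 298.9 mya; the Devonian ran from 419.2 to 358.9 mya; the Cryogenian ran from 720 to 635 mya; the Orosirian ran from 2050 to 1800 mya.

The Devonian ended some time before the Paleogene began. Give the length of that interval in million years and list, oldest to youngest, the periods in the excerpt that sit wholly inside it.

End of Devonian = 358.9 Ma; start of Paleogene = 66 Ma.
Gap = 358.9 − 66 = 292.9 Myr.
Periods wholly inside 358.9–66 Ma: Carboniferous (358.9–298.9), Permian (298.9–251.902), Triassic (251.902–201.4), Jurassic (201.4–145), Cretaceous (145–66).

292.9 million years; Carboniferous, Permian, Triassic, Jurassic, Cretaceous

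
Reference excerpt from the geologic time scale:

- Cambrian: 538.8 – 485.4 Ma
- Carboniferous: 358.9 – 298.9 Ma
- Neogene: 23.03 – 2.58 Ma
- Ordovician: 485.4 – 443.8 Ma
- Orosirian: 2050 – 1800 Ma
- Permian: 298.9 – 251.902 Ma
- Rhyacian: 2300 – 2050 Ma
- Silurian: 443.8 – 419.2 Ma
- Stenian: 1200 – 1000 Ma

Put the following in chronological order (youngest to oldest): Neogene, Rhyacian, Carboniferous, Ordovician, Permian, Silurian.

Sorting by start age (ascending Ma, since larger Ma = older): Neogene began 23.03, Permian began 298.9, Carboniferous began 358.9, Silurian began 443.8, Ordovician began 485.4, Rhyacian began 2300.

Neogene, Permian, Carboniferous, Silurian, Ordovician, Rhyacian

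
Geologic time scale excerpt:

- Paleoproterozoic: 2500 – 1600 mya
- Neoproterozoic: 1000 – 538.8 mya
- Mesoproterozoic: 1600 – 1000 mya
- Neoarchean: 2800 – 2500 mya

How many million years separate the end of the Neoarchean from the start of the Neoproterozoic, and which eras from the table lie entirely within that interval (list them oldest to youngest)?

1500 million years; Paleoproterozoic, Mesoproterozoic

End of Neoarchean = 2500 Ma; start of Neoproterozoic = 1000 Ma.
Gap = 2500 − 1000 = 1500 Myr.
Eras wholly inside 2500–1000 Ma: Paleoproterozoic (2500–1600), Mesoproterozoic (1600–1000).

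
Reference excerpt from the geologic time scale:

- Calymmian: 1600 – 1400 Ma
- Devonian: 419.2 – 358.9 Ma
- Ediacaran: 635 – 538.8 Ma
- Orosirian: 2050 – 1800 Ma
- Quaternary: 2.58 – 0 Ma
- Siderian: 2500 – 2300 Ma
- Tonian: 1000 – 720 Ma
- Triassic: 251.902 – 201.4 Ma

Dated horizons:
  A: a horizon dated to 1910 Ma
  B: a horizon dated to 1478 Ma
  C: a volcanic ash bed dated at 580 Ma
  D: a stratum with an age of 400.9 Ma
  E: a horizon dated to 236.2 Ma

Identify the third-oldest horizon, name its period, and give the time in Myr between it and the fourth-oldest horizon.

Sorted oldest-first by Ma: A (1910), B (1478), C (580), D (400.9), E (236.2).
The third oldest is C at 580 Ma, which lies in 635–538.8 Ma: the Ediacaran.
The fourth oldest is D at 400.9 Ma; separation = |580 − 400.9| = 179.1 Myr.

C, in the Ediacaran; 179.1 million years to D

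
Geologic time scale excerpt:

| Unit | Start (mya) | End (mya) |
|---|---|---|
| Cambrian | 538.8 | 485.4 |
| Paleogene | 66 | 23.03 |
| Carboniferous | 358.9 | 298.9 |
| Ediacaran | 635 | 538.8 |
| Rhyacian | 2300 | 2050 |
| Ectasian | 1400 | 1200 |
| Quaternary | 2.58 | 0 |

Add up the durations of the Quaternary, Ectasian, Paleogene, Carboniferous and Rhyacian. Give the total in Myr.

555.55 million years

Duration is start − end for each: (2.58 − 0) + (1400 − 1200) + (66 − 23.03) + (358.9 − 298.9) + (2300 − 2050).
That is 2.58 + 200 + 42.97 + 60 + 250, which totals 555.55 million years.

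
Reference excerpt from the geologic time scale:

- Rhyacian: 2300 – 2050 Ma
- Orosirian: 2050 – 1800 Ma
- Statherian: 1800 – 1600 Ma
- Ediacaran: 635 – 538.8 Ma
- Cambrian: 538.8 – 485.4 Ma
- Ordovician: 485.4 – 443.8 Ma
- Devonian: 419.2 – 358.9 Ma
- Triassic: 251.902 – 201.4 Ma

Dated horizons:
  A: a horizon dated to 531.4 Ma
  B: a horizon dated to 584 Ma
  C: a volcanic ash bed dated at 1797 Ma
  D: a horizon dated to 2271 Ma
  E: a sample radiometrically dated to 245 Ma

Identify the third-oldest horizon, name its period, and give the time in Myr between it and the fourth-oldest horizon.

B, in the Ediacaran; 52.6 million years to A

Sorted oldest-first by Ma: D (2271), C (1797), B (584), A (531.4), E (245).
The third oldest is B at 584 Ma, which lies in 635–538.8 Ma: the Ediacaran.
The fourth oldest is A at 531.4 Ma; separation = |584 − 531.4| = 52.6 Myr.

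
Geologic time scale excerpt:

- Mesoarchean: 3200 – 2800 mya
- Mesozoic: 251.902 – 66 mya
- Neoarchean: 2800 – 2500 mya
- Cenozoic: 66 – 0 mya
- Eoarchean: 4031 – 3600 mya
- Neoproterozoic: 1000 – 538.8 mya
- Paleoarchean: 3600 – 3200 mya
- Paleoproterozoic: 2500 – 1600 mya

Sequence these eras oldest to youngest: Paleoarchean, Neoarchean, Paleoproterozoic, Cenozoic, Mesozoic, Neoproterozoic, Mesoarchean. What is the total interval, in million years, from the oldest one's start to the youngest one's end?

From the excerpt: Paleoarchean 3600–3200; Neoarchean 2800–2500; Paleoproterozoic 2500–1600; Cenozoic 66–0; Mesozoic 251.902–66; Neoproterozoic 1000–538.8; Mesoarchean 3200–2800 (Ma).
Larger Ma is earlier, so the oldest is Paleoarchean and the youngest is Cenozoic; oldest to youngest: Paleoarchean, Mesoarchean, Neoarchean, Paleoproterozoic, Neoproterozoic, Mesozoic, Cenozoic.
Oldest start 3600 minus youngest end 0 gives 3600 Myr overall.

Paleoarchean, Mesoarchean, Neoarchean, Paleoproterozoic, Neoproterozoic, Mesozoic, Cenozoic; total span 3600 Myr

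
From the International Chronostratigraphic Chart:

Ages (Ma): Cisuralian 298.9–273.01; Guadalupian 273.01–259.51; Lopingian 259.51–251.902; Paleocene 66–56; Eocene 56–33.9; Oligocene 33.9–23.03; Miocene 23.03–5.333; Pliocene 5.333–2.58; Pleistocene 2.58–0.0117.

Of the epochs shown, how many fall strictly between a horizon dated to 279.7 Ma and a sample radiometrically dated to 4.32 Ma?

6

The older date is 279.7 Ma and the younger is 4.32 Ma.
Epochs with start < 279.7 and end > 4.32 Ma: Guadalupian (273.01–259.51), Lopingian (259.51–251.902), Paleocene (66–56), Eocene (56–33.9), Oligocene (33.9–23.03), Miocene (23.03–5.333).
That is 6 complete epochs.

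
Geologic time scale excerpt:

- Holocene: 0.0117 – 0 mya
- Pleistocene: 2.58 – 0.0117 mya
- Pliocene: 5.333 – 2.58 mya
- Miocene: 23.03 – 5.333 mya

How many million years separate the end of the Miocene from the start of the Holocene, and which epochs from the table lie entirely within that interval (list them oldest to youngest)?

5.3213 million years; Pliocene, Pleistocene

The Miocene closes at 5.333 Ma and the Holocene opens at 0.0117 Ma, so the interval is 5.333 − 0.0117 = 5.3213 Myr.
An epoch fits inside if it starts at or after 5.333 Ma and ends at or before 0.0117 Ma; oldest first that gives Pliocene, Pleistocene.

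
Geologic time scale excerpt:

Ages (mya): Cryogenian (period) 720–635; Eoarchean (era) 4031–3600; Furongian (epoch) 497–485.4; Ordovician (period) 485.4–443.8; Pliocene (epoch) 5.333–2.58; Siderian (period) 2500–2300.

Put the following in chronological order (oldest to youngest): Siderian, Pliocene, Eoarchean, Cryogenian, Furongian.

Eoarchean, then Siderian, then Cryogenian, then Furongian, then Pliocene

Sorting by start age (descending Ma, since larger Ma = older): Eoarchean start 4031, Siderian start 2500, Cryogenian start 720, Furongian start 497, Pliocene start 5.333.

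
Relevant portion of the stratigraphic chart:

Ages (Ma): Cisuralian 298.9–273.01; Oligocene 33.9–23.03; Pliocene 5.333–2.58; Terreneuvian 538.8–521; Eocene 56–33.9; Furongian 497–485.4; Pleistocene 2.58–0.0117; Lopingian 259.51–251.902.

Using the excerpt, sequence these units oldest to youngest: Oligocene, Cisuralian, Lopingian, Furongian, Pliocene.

Furongian, then Cisuralian, then Lopingian, then Oligocene, then Pliocene

The oldest of these is Furongian (starts 497 Ma) and the youngest is Pliocene (ends 2.58 Ma).
In between, by decreasing start age: Cisuralian (298.9), Lopingian (259.51), Oligocene (33.9).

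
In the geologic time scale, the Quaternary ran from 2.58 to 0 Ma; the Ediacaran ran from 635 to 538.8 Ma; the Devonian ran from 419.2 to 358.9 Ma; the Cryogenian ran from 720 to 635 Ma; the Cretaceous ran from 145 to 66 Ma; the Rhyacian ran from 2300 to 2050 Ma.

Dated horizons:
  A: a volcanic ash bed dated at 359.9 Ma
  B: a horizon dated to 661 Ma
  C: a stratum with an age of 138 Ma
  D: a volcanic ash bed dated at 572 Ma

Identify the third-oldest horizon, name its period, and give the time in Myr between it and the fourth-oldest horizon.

Sorted oldest-first by Ma: B (661), D (572), A (359.9), C (138).
The third oldest is A at 359.9 Ma, which lies in 419.2–358.9 Ma: the Devonian.
The fourth oldest is C at 138 Ma; separation = |359.9 − 138| = 221.9 Myr.

A, in the Devonian; 221.9 million years to C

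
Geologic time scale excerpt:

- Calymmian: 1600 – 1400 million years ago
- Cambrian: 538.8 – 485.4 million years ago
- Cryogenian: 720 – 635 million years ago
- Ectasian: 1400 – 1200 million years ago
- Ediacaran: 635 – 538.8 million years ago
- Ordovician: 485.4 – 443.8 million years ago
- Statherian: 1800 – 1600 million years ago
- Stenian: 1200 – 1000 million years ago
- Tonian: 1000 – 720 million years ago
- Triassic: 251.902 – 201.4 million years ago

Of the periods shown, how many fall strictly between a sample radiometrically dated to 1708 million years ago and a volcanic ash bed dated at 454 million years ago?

7

The older date is 1708 Ma and the younger is 454 Ma.
Periods with start < 1708 and end > 454 Ma: Calymmian (1600–1400), Ectasian (1400–1200), Stenian (1200–1000), Tonian (1000–720), Cryogenian (720–635), Ediacaran (635–538.8), Cambrian (538.8–485.4).
That is 7 complete periods.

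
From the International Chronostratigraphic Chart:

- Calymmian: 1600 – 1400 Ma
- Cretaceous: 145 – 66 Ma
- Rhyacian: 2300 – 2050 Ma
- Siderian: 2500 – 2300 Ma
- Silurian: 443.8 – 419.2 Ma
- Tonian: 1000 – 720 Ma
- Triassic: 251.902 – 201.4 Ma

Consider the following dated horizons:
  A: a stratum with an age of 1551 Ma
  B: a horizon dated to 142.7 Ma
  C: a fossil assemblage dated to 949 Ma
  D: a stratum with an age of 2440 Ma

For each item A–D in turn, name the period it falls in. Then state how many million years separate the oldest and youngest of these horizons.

A: 1551 Ma lies in 1600–1400 Ma, so Calymmian.
B: 142.7 Ma lies in 145–66 Ma, so Cretaceous.
C: 949 Ma lies in 1000–720 Ma, so Tonian.
D: 2440 Ma lies in 2500–2300 Ma, so Siderian.
Oldest = 2440 Ma, youngest = 142.7 Ma → span 2297.3 Myr.

A — Calymmian; B — Cretaceous; C — Tonian; D — Siderian; span 2297.3 million years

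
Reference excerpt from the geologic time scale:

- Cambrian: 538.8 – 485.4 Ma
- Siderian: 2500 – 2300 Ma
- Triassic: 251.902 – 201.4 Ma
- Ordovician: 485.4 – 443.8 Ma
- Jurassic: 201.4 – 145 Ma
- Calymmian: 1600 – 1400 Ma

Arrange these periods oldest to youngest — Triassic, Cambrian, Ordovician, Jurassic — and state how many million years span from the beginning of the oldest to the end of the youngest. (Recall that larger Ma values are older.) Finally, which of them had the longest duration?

Cambrian, Ordovician, Triassic, Jurassic; total span 393.8 Myr; longest is Jurassic

Start ages (Ma): Cambrian 538.8, Ordovician 485.4, Triassic 251.902, Jurassic 201.4.
Ordered oldest to youngest: Cambrian, Ordovician, Triassic, Jurassic.
Span = 538.8 − 145 = 393.8 Myr.
Durations: Triassic 50.502, Ordovician 41.6, Jurassic 56.4, Cambrian 53.4 → longest is Jurassic (56.4 Myr).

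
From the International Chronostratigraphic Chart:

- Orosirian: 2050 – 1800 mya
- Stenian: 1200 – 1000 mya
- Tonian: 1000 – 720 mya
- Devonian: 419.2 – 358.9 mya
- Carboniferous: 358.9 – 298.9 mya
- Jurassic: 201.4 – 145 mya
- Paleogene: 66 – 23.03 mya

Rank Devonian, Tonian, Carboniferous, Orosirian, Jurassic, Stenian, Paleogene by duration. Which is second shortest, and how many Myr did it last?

Jurassic, 56.4 million years

Start − end for each: Devonian 419.2 − 358.9 = 60.3; Tonian 1000 − 720 = 280; Carboniferous 358.9 − 298.9 = 60; Orosirian 2050 − 1800 = 250; Jurassic 201.4 − 145 = 56.4; Stenian 1200 − 1000 = 200; Paleogene 66 − 23.03 = 42.97.
Ranking these from shortest: Paleogene < Jurassic < Carboniferous < Devonian < Stenian < Orosirian < Tonian.
Position 2 in that ranking is Jurassic, which lasted 56.4 Myr.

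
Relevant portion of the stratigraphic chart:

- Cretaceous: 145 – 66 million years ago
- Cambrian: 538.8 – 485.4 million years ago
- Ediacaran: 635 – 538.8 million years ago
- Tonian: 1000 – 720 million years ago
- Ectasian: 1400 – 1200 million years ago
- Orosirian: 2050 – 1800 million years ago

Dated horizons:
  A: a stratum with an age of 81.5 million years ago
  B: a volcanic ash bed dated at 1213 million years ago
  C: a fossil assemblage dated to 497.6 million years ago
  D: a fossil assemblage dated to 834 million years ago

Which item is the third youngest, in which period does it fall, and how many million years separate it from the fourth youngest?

Sorted youngest-first by Ma: A (81.5), C (497.6), D (834), B (1213).
The third youngest is D at 834 Ma, which lies in 1000–720 Ma: the Tonian.
The fourth youngest is B at 1213 Ma; separation = |834 − 1213| = 379 Myr.

D, in the Tonian; 379 million years to B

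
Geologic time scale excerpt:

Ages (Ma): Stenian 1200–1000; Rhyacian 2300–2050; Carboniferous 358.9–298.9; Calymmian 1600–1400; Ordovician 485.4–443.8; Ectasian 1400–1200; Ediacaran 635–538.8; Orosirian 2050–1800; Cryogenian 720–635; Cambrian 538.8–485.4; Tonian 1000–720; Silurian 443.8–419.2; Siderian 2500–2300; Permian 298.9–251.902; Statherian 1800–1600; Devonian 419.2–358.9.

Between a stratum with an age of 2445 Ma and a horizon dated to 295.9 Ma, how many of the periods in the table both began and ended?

14

2445 Ma sits inside the Siderian (2500–2300) and 295.9 Ma inside the Permian (298.9–251.902); neither of those is wholly between the two dates.
The listed periods lying completely between them are Rhyacian, Orosirian, Statherian, Calymmian, Ectasian, Stenian, Tonian, Cryogenian, Ediacaran, Cambrian, Ordovician, Silurian, Devonian, Carboniferous — 14 in all.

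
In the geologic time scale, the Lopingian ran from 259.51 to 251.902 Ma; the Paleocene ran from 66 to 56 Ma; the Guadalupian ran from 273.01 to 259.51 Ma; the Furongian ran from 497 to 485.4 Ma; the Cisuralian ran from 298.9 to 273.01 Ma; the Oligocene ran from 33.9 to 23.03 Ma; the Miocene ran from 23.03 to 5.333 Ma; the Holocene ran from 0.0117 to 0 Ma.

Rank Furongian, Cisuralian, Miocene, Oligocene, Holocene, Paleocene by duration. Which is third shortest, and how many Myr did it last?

Start − end for each: Furongian 497 − 485.4 = 11.6; Cisuralian 298.9 − 273.01 = 25.89; Miocene 23.03 − 5.333 = 17.697; Oligocene 33.9 − 23.03 = 10.87; Holocene 0.0117 − 0 = 0.0117; Paleocene 66 − 56 = 10.
Ranking these from shortest: Holocene < Paleocene < Oligocene < Furongian < Miocene < Cisuralian.
Position 3 in that ranking is Oligocene, which lasted 10.87 Myr.

Oligocene, 10.87 million years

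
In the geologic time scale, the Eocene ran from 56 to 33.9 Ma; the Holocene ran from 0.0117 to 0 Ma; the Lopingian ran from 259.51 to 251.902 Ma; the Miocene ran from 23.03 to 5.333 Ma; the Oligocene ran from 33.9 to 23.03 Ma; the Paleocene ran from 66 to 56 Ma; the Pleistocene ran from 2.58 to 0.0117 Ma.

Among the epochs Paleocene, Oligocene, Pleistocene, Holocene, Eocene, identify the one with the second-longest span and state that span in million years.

Durations: Paleocene 10; Oligocene 10.87; Pleistocene 2.5683; Holocene 0.0117; Eocene 22.1 Myr.
Sorted longest-first: Eocene (22.1), Oligocene (10.87), Paleocene (10), Pleistocene (2.5683), Holocene (0.0117).
The second longest is Oligocene at 10.87 Myr.

Oligocene, 10.87 million years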